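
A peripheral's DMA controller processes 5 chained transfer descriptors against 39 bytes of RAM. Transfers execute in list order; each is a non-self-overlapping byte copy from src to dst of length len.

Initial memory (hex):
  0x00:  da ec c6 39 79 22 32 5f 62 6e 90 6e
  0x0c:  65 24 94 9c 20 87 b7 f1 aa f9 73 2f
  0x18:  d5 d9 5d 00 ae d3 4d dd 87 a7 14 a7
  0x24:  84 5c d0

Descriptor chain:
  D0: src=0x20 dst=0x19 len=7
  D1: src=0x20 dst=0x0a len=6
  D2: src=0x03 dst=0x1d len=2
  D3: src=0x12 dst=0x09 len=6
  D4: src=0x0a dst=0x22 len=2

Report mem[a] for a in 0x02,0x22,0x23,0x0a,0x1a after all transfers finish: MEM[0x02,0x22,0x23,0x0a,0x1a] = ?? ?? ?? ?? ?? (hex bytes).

[0] 0x20->0x19 len=7 : 87 a7 14 a7 84 5c d0
[1] 0x20->0x0a len=6 : 87 a7 14 a7 84 5c
[2] 0x03->0x1d len=2 : 39 79
[3] 0x12->0x09 len=6 : b7 f1 aa f9 73 2f
[4] 0x0a->0x22 len=2 : f1 aa
query mem[0x02]=0xc6, mem[0x22]=0xf1, mem[0x23]=0xaa, mem[0x0a]=0xf1, mem[0x1a]=0xa7

MEM[0x02,0x22,0x23,0x0a,0x1a] = c6 f1 aa f1 a7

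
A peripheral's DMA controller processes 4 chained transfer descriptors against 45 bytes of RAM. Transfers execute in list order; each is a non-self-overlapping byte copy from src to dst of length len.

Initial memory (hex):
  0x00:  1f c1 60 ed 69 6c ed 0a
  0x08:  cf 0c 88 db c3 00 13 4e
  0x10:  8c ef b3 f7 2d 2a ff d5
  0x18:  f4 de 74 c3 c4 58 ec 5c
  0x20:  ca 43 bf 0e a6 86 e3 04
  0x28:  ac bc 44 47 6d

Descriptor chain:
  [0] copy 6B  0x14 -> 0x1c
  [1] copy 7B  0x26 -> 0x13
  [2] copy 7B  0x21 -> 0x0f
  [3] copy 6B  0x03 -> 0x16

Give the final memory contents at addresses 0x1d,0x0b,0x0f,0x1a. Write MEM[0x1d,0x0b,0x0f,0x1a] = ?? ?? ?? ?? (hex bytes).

MEM[0x1d,0x0b,0x0f,0x1a] = 2a db de 0a

#0 dst[0x1c+6] := {0x2d,0x2a,0xff,0xd5,0xf4,0xde}
#1 dst[0x13+7] := {0xe3,0x04,0xac,0xbc,0x44,0x47,0x6d}
#2 dst[0x0f+7] := {0xde,0xbf,0x0e,0xa6,0x86,0xe3,0x04}
#3 dst[0x16+6] := {0xed,0x69,0x6c,0xed,0x0a,0xcf}
query mem[0x1d]=0x2a, mem[0x0b]=0xdb, mem[0x0f]=0xde, mem[0x1a]=0x0a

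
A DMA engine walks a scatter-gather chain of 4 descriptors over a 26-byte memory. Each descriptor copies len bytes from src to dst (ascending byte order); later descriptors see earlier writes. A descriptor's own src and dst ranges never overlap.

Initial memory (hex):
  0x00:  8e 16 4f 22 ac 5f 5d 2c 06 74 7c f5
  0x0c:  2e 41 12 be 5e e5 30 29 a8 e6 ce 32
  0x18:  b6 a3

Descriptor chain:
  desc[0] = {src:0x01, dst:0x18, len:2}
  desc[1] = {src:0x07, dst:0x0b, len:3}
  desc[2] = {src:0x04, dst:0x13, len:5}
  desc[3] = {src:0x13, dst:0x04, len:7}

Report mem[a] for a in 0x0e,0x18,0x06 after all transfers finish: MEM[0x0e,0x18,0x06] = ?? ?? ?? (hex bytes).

[0] 0x01->0x18 len=2 : 16 4f
[1] 0x07->0x0b len=3 : 2c 06 74
[2] 0x04->0x13 len=5 : ac 5f 5d 2c 06
[3] 0x13->0x04 len=7 : ac 5f 5d 2c 06 16 4f
query mem[0x0e]=0x12, mem[0x18]=0x16, mem[0x06]=0x5d

MEM[0x0e,0x18,0x06] = 12 16 5d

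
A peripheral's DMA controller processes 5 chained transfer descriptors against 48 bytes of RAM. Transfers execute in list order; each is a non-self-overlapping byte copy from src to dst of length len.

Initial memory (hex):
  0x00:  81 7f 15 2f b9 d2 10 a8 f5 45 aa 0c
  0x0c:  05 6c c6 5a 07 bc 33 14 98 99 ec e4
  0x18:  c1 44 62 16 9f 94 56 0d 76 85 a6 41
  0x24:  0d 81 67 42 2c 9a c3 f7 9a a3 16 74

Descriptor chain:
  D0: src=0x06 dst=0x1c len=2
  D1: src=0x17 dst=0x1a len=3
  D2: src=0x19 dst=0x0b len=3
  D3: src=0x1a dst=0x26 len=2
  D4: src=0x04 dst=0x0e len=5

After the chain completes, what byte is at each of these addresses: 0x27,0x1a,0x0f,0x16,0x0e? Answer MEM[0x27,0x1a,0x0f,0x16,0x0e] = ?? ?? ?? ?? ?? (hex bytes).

[0] 0x06->0x1c len=2 : 10 a8
[1] 0x17->0x1a len=3 : e4 c1 44
[2] 0x19->0x0b len=3 : 44 e4 c1
[3] 0x1a->0x26 len=2 : e4 c1
[4] 0x04->0x0e len=5 : b9 d2 10 a8 f5
query mem[0x27]=0xc1, mem[0x1a]=0xe4, mem[0x0f]=0xd2, mem[0x16]=0xec, mem[0x0e]=0xb9

MEM[0x27,0x1a,0x0f,0x16,0x0e] = c1 e4 d2 ec b9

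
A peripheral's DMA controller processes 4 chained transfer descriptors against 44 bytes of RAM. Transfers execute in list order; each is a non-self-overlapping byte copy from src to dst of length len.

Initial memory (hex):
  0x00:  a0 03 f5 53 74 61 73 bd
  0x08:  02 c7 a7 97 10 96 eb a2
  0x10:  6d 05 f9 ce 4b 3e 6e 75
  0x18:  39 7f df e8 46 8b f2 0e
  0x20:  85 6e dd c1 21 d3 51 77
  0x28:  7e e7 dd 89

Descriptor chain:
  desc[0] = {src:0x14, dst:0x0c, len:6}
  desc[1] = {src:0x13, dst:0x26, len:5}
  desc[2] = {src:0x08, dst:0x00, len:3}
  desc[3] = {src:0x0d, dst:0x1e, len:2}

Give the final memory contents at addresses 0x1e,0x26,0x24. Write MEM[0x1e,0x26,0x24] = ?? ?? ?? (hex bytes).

[0] 0x14->0x0c len=6 : 4b 3e 6e 75 39 7f
[1] 0x13->0x26 len=5 : ce 4b 3e 6e 75
[2] 0x08->0x00 len=3 : 02 c7 a7
[3] 0x0d->0x1e len=2 : 3e 6e
query mem[0x1e]=0x3e, mem[0x26]=0xce, mem[0x24]=0x21

MEM[0x1e,0x26,0x24] = 3e ce 21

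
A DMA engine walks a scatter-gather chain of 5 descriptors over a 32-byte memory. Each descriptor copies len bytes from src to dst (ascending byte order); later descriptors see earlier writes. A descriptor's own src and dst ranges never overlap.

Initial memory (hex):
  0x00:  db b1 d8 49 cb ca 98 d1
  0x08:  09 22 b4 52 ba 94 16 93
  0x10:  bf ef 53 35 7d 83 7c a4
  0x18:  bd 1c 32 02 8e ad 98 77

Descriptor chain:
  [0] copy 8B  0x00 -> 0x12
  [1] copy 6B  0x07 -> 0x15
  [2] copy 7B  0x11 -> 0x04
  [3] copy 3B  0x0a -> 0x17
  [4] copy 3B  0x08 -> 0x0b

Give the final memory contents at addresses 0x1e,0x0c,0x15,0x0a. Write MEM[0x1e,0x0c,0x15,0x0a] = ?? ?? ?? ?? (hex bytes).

  after D0: wrote 8B at 0x12 = dbb1d849cbca98d1
  after D1: wrote 6B at 0x15 = d10922b452ba
  after D2: wrote 7B at 0x04 = efdbb1d8d10922
  after D3: wrote 3B at 0x17 = 2252ba
  after D4: wrote 3B at 0x0b = d10922
query mem[0x1e]=0x98, mem[0x0c]=0x09, mem[0x15]=0xd1, mem[0x0a]=0x22

MEM[0x1e,0x0c,0x15,0x0a] = 98 09 d1 22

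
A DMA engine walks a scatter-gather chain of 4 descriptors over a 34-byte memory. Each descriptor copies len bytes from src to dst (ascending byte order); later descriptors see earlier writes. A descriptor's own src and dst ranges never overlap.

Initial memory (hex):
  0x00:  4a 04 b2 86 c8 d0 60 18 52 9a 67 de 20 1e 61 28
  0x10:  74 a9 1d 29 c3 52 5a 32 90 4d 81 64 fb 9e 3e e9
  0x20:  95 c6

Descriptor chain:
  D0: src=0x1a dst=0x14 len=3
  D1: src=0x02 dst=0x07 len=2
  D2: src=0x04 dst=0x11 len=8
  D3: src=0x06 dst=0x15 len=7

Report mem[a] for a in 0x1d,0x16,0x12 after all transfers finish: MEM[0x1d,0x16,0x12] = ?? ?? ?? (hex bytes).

MEM[0x1d,0x16,0x12] = 9e b2 d0

[0] 0x1a->0x14 len=3 : 81 64 fb
[1] 0x02->0x07 len=2 : b2 86
[2] 0x04->0x11 len=8 : c8 d0 60 b2 86 9a 67 de
[3] 0x06->0x15 len=7 : 60 b2 86 9a 67 de 20
query mem[0x1d]=0x9e, mem[0x16]=0xb2, mem[0x12]=0xd0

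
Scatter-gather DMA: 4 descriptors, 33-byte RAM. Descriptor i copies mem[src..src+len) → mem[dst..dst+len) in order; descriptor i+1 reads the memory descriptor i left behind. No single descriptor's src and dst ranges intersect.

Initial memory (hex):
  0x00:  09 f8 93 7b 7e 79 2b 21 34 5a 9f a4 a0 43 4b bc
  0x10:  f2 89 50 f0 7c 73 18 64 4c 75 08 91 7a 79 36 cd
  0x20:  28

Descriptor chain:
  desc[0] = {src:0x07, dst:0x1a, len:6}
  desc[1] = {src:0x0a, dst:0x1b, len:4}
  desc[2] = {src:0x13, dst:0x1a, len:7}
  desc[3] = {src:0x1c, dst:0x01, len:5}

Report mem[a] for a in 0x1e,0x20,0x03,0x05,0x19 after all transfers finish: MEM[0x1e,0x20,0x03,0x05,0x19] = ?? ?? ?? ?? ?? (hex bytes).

MEM[0x1e,0x20,0x03,0x05,0x19] = 64 75 64 75 75

[0] 0x07->0x1a len=6 : 21 34 5a 9f a4 a0
[1] 0x0a->0x1b len=4 : 9f a4 a0 43
[2] 0x13->0x1a len=7 : f0 7c 73 18 64 4c 75
[3] 0x1c->0x01 len=5 : 73 18 64 4c 75
query mem[0x1e]=0x64, mem[0x20]=0x75, mem[0x03]=0x64, mem[0x05]=0x75, mem[0x19]=0x75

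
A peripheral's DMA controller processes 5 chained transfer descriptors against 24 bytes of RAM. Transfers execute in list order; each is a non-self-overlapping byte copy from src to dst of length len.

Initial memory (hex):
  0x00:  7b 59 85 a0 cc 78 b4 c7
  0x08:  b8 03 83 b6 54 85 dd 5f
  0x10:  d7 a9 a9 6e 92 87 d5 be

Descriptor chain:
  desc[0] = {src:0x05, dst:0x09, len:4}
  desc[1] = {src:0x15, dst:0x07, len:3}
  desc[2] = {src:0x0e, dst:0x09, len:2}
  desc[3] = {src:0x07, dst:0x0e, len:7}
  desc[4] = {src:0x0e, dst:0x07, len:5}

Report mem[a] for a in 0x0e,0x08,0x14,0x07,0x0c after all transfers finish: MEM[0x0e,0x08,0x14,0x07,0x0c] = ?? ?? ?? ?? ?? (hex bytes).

MEM[0x0e,0x08,0x14,0x07,0x0c] = 87 d5 85 87 b8

#0 dst[0x09+4] := {0x78,0xb4,0xc7,0xb8}
#1 dst[0x07+3] := {0x87,0xd5,0xbe}
#2 dst[0x09+2] := {0xdd,0x5f}
#3 dst[0x0e+7] := {0x87,0xd5,0xdd,0x5f,0xc7,0xb8,0x85}
#4 dst[0x07+5] := {0x87,0xd5,0xdd,0x5f,0xc7}
query mem[0x0e]=0x87, mem[0x08]=0xd5, mem[0x14]=0x85, mem[0x07]=0x87, mem[0x0c]=0xb8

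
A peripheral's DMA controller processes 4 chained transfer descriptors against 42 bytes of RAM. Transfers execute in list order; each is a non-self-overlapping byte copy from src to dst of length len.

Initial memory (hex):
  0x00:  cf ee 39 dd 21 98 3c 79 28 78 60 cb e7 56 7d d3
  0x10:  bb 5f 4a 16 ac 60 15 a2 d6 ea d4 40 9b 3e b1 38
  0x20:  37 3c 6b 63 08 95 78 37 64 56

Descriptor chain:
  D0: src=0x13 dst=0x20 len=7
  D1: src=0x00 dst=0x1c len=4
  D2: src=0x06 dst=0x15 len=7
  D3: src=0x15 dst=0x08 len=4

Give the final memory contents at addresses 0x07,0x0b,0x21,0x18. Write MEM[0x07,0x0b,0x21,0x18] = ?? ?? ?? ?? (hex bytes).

MEM[0x07,0x0b,0x21,0x18] = 79 78 ac 78

[0] 0x13->0x20 len=7 : 16 ac 60 15 a2 d6 ea
[1] 0x00->0x1c len=4 : cf ee 39 dd
[2] 0x06->0x15 len=7 : 3c 79 28 78 60 cb e7
[3] 0x15->0x08 len=4 : 3c 79 28 78
query mem[0x07]=0x79, mem[0x0b]=0x78, mem[0x21]=0xac, mem[0x18]=0x78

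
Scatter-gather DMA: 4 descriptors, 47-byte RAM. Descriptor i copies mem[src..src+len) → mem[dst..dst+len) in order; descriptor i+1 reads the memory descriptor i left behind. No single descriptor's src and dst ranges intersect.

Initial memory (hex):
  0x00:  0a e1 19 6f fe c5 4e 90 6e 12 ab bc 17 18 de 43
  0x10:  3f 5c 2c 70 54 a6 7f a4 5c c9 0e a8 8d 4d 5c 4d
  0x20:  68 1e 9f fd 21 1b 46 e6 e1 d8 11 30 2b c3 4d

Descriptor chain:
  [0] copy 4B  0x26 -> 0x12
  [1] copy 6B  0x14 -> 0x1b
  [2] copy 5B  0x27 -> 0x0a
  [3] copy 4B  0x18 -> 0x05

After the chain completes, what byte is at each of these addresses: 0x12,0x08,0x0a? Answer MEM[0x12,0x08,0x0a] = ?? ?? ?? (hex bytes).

MEM[0x12,0x08,0x0a] = 46 e1 e6

#0 dst[0x12+4] := {0x46,0xe6,0xe1,0xd8}
#1 dst[0x1b+6] := {0xe1,0xd8,0x7f,0xa4,0x5c,0xc9}
#2 dst[0x0a+5] := {0xe6,0xe1,0xd8,0x11,0x30}
#3 dst[0x05+4] := {0x5c,0xc9,0x0e,0xe1}
query mem[0x12]=0x46, mem[0x08]=0xe1, mem[0x0a]=0xe6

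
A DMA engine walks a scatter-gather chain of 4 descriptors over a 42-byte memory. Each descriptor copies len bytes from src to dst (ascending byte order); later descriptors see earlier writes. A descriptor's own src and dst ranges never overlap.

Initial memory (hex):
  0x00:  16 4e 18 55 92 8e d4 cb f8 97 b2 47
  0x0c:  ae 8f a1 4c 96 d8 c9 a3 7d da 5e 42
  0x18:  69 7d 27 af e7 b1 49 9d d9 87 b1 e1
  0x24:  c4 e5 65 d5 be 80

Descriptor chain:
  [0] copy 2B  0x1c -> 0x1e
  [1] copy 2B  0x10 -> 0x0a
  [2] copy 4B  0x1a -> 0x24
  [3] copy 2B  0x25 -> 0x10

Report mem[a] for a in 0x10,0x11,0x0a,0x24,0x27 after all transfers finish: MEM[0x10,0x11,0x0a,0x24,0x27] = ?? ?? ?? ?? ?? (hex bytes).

MEM[0x10,0x11,0x0a,0x24,0x27] = af e7 96 27 b1

#0 dst[0x1e+2] := {0xe7,0xb1}
#1 dst[0x0a+2] := {0x96,0xd8}
#2 dst[0x24+4] := {0x27,0xaf,0xe7,0xb1}
#3 dst[0x10+2] := {0xaf,0xe7}
query mem[0x10]=0xaf, mem[0x11]=0xe7, mem[0x0a]=0x96, mem[0x24]=0x27, mem[0x27]=0xb1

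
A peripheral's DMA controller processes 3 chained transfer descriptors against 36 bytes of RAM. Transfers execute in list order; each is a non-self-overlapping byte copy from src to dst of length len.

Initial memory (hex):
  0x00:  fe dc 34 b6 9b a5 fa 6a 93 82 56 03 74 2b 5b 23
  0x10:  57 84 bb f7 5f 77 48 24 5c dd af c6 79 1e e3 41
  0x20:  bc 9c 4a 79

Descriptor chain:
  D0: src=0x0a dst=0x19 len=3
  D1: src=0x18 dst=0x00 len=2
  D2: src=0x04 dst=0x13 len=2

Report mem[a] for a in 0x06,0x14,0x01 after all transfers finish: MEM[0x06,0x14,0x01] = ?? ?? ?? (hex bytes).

  after D0: wrote 3B at 0x19 = 560374
  after D1: wrote 2B at 0x00 = 5c56
  after D2: wrote 2B at 0x13 = 9ba5
query mem[0x06]=0xfa, mem[0x14]=0xa5, mem[0x01]=0x56

MEM[0x06,0x14,0x01] = fa a5 56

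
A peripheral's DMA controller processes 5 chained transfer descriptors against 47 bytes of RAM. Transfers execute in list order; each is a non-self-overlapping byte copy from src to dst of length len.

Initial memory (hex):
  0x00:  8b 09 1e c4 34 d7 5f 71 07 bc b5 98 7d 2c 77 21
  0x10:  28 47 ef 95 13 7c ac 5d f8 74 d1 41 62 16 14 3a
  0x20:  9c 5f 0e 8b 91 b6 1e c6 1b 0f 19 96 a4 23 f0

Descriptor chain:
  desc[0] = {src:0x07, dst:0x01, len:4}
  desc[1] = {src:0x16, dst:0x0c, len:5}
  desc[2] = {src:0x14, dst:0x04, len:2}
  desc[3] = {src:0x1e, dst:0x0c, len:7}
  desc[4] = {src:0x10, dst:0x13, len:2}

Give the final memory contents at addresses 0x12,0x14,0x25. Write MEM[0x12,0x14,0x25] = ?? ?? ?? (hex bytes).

MEM[0x12,0x14,0x25] = 91 8b b6

D0: mem[0x01..0x04] <- [71 07 bc b5]
D1: mem[0x0c..0x10] <- [ac 5d f8 74 d1]
D2: mem[0x04..0x05] <- [13 7c]
D3: mem[0x0c..0x12] <- [14 3a 9c 5f 0e 8b 91]
D4: mem[0x13..0x14] <- [0e 8b]
query mem[0x12]=0x91, mem[0x14]=0x8b, mem[0x25]=0xb6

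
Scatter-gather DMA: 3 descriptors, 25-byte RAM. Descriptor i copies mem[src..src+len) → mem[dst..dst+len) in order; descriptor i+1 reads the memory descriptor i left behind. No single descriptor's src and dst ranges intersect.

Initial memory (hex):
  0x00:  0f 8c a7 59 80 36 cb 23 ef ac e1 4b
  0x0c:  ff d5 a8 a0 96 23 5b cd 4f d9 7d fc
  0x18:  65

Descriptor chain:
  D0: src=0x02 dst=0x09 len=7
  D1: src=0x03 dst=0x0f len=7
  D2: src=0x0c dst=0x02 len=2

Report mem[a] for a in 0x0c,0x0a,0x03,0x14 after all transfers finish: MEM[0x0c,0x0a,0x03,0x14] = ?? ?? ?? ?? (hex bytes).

MEM[0x0c,0x0a,0x03,0x14] = 36 59 cb ef

[0] 0x02->0x09 len=7 : a7 59 80 36 cb 23 ef
[1] 0x03->0x0f len=7 : 59 80 36 cb 23 ef a7
[2] 0x0c->0x02 len=2 : 36 cb
query mem[0x0c]=0x36, mem[0x0a]=0x59, mem[0x03]=0xcb, mem[0x14]=0xef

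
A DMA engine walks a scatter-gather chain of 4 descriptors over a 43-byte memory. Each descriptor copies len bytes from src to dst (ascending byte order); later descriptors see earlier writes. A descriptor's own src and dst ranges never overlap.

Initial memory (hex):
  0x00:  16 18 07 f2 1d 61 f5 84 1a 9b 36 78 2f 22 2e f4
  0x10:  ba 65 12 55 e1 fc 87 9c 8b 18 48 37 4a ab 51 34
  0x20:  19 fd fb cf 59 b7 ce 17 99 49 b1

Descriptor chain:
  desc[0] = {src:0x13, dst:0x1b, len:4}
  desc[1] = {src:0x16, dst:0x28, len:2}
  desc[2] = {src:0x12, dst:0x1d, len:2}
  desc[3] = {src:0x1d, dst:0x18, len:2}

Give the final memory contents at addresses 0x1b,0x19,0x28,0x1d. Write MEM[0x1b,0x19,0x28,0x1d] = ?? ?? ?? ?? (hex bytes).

MEM[0x1b,0x19,0x28,0x1d] = 55 55 87 12

[0] 0x13->0x1b len=4 : 55 e1 fc 87
[1] 0x16->0x28 len=2 : 87 9c
[2] 0x12->0x1d len=2 : 12 55
[3] 0x1d->0x18 len=2 : 12 55
query mem[0x1b]=0x55, mem[0x19]=0x55, mem[0x28]=0x87, mem[0x1d]=0x12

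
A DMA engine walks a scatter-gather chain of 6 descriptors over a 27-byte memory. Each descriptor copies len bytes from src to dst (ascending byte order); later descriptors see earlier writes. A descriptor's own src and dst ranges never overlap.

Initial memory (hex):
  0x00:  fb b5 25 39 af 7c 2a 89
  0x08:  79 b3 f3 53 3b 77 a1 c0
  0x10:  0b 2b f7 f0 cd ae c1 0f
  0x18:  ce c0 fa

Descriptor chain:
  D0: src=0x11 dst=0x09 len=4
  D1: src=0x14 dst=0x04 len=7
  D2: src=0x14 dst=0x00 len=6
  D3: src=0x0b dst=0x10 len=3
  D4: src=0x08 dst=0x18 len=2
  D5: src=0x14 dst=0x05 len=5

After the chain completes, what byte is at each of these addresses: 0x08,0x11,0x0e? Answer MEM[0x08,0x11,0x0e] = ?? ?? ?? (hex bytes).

[0] 0x11->0x09 len=4 : 2b f7 f0 cd
[1] 0x14->0x04 len=7 : cd ae c1 0f ce c0 fa
[2] 0x14->0x00 len=6 : cd ae c1 0f ce c0
[3] 0x0b->0x10 len=3 : f0 cd 77
[4] 0x08->0x18 len=2 : ce c0
[5] 0x14->0x05 len=5 : cd ae c1 0f ce
query mem[0x08]=0x0f, mem[0x11]=0xcd, mem[0x0e]=0xa1

MEM[0x08,0x11,0x0e] = 0f cd a1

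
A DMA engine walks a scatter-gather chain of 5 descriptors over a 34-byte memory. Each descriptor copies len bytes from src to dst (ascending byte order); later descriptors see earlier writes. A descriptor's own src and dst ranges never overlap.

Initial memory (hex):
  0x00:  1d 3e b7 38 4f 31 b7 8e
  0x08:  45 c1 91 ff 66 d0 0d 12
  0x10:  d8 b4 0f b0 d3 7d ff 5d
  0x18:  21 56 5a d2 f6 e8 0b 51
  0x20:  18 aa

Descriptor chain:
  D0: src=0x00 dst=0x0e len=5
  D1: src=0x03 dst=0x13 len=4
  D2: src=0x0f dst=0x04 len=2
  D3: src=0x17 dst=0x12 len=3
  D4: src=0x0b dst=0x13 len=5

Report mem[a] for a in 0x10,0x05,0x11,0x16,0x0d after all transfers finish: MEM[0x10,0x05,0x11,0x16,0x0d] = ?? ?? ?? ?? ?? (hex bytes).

MEM[0x10,0x05,0x11,0x16,0x0d] = b7 b7 38 1d d0

[0] 0x00->0x0e len=5 : 1d 3e b7 38 4f
[1] 0x03->0x13 len=4 : 38 4f 31 b7
[2] 0x0f->0x04 len=2 : 3e b7
[3] 0x17->0x12 len=3 : 5d 21 56
[4] 0x0b->0x13 len=5 : ff 66 d0 1d 3e
query mem[0x10]=0xb7, mem[0x05]=0xb7, mem[0x11]=0x38, mem[0x16]=0x1d, mem[0x0d]=0xd0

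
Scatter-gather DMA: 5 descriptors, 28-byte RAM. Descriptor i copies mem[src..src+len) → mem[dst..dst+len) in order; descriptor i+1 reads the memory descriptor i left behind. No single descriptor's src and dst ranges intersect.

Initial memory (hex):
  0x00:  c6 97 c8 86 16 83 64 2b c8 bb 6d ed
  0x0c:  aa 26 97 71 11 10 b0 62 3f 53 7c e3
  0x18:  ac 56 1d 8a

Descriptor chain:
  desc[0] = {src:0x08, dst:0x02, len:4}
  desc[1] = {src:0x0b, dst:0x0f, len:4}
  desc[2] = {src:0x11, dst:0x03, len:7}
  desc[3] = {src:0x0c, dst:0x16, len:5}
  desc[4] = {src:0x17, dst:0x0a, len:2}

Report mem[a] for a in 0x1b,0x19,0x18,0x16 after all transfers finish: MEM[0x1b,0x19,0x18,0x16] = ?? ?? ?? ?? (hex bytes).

MEM[0x1b,0x19,0x18,0x16] = 8a ed 97 aa

#0 dst[0x02+4] := {0xc8,0xbb,0x6d,0xed}
#1 dst[0x0f+4] := {0xed,0xaa,0x26,0x97}
#2 dst[0x03+7] := {0x26,0x97,0x62,0x3f,0x53,0x7c,0xe3}
#3 dst[0x16+5] := {0xaa,0x26,0x97,0xed,0xaa}
#4 dst[0x0a+2] := {0x26,0x97}
query mem[0x1b]=0x8a, mem[0x19]=0xed, mem[0x18]=0x97, mem[0x16]=0xaa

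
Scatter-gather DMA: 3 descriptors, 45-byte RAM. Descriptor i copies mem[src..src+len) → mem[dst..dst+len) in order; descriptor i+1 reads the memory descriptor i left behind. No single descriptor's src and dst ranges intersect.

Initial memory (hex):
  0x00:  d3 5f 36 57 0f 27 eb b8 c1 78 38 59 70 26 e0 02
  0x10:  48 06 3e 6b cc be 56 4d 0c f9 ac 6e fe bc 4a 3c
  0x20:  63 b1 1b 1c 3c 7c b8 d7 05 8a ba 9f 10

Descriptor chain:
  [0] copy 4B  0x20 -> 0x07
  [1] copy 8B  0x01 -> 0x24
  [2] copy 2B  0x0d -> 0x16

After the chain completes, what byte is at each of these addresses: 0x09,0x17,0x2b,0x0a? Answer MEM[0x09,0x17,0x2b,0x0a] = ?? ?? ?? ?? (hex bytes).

MEM[0x09,0x17,0x2b,0x0a] = 1b e0 b1 1c

D0: mem[0x07..0x0a] <- [63 b1 1b 1c]
D1: mem[0x24..0x2b] <- [5f 36 57 0f 27 eb 63 b1]
D2: mem[0x16..0x17] <- [26 e0]
query mem[0x09]=0x1b, mem[0x17]=0xe0, mem[0x2b]=0xb1, mem[0x0a]=0x1c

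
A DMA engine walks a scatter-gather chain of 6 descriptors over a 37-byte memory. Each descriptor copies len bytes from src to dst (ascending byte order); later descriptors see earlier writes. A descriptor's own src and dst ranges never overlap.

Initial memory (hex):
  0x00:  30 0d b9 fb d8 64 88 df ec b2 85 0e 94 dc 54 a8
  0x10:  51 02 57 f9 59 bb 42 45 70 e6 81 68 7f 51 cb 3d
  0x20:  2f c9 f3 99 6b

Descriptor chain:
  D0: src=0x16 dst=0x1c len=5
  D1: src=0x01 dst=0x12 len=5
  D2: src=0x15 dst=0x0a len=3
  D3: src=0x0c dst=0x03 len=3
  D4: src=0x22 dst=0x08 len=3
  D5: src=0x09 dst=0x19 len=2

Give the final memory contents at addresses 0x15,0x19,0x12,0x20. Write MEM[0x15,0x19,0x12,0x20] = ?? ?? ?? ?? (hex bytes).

D0: mem[0x1c..0x20] <- [42 45 70 e6 81]
D1: mem[0x12..0x16] <- [0d b9 fb d8 64]
D2: mem[0x0a..0x0c] <- [d8 64 45]
D3: mem[0x03..0x05] <- [45 dc 54]
D4: mem[0x08..0x0a] <- [f3 99 6b]
D5: mem[0x19..0x1a] <- [99 6b]
query mem[0x15]=0xd8, mem[0x19]=0x99, mem[0x12]=0x0d, mem[0x20]=0x81

MEM[0x15,0x19,0x12,0x20] = d8 99 0d 81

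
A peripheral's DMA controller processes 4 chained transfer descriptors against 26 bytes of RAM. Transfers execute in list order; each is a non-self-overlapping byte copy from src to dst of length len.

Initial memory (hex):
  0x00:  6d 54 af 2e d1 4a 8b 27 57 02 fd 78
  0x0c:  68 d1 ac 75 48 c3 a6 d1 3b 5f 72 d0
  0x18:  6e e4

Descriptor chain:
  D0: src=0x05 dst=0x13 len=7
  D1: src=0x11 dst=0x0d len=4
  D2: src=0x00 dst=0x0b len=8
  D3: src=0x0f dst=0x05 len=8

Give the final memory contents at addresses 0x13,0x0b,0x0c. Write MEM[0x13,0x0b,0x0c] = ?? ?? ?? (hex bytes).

MEM[0x13,0x0b,0x0c] = 4a 27 57

#0 dst[0x13+7] := {0x4a,0x8b,0x27,0x57,0x02,0xfd,0x78}
#1 dst[0x0d+4] := {0xc3,0xa6,0x4a,0x8b}
#2 dst[0x0b+8] := {0x6d,0x54,0xaf,0x2e,0xd1,0x4a,0x8b,0x27}
#3 dst[0x05+8] := {0xd1,0x4a,0x8b,0x27,0x4a,0x8b,0x27,0x57}
query mem[0x13]=0x4a, mem[0x0b]=0x27, mem[0x0c]=0x57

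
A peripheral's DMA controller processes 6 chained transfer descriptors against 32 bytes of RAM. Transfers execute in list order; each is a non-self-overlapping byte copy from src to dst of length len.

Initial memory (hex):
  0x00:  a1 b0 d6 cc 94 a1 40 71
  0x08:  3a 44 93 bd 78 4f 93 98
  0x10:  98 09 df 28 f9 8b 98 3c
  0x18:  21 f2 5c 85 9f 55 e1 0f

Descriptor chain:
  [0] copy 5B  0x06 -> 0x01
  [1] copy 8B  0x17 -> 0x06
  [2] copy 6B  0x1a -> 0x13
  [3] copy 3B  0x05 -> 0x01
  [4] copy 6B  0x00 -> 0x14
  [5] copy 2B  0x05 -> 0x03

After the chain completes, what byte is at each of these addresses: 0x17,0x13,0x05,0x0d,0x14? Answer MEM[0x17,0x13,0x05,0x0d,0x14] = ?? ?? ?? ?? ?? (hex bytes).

MEM[0x17,0x13,0x05,0x0d,0x14] = 21 5c 93 e1 a1

[0] 0x06->0x01 len=5 : 40 71 3a 44 93
[1] 0x17->0x06 len=8 : 3c 21 f2 5c 85 9f 55 e1
[2] 0x1a->0x13 len=6 : 5c 85 9f 55 e1 0f
[3] 0x05->0x01 len=3 : 93 3c 21
[4] 0x00->0x14 len=6 : a1 93 3c 21 44 93
[5] 0x05->0x03 len=2 : 93 3c
query mem[0x17]=0x21, mem[0x13]=0x5c, mem[0x05]=0x93, mem[0x0d]=0xe1, mem[0x14]=0xa1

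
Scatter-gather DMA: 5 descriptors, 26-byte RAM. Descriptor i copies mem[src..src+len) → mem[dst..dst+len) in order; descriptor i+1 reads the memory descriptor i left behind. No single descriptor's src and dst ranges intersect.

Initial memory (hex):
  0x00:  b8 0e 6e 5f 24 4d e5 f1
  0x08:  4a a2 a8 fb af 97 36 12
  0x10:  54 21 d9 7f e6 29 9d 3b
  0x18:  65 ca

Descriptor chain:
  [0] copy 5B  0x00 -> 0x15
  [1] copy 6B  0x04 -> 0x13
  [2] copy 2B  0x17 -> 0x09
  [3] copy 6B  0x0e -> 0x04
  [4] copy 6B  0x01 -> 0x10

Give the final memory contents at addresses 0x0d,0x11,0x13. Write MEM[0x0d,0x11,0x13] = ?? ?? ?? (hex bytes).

#0 dst[0x15+5] := {0xb8,0x0e,0x6e,0x5f,0x24}
#1 dst[0x13+6] := {0x24,0x4d,0xe5,0xf1,0x4a,0xa2}
#2 dst[0x09+2] := {0x4a,0xa2}
#3 dst[0x04+6] := {0x36,0x12,0x54,0x21,0xd9,0x24}
#4 dst[0x10+6] := {0x0e,0x6e,0x5f,0x36,0x12,0x54}
query mem[0x0d]=0x97, mem[0x11]=0x6e, mem[0x13]=0x36

MEM[0x0d,0x11,0x13] = 97 6e 36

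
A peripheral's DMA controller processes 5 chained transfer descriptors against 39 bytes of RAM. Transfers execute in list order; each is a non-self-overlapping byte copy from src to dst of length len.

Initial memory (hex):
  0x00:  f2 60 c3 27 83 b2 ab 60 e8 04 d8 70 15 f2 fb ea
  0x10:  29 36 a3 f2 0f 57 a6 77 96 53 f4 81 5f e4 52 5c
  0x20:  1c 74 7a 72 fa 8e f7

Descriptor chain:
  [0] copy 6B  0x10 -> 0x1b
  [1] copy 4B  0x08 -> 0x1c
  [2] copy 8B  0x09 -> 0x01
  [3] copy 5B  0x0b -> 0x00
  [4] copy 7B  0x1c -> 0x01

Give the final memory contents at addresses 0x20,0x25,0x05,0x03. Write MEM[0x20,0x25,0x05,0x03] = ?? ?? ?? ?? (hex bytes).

D0: mem[0x1b..0x20] <- [29 36 a3 f2 0f 57]
D1: mem[0x1c..0x1f] <- [e8 04 d8 70]
D2: mem[0x01..0x08] <- [04 d8 70 15 f2 fb ea 29]
D3: mem[0x00..0x04] <- [70 15 f2 fb ea]
D4: mem[0x01..0x07] <- [e8 04 d8 70 57 74 7a]
query mem[0x20]=0x57, mem[0x25]=0x8e, mem[0x05]=0x57, mem[0x03]=0xd8

MEM[0x20,0x25,0x05,0x03] = 57 8e 57 d8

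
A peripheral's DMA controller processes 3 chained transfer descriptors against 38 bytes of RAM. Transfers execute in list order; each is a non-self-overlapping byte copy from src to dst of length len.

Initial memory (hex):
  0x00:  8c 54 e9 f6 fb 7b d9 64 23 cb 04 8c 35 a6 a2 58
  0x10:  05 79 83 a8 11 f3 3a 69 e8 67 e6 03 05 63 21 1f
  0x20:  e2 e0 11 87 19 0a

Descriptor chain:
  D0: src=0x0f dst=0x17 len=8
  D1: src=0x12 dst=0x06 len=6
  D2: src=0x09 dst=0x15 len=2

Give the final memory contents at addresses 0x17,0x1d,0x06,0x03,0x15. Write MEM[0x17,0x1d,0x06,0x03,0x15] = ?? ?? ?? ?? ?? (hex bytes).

#0 dst[0x17+8] := {0x58,0x05,0x79,0x83,0xa8,0x11,0xf3,0x3a}
#1 dst[0x06+6] := {0x83,0xa8,0x11,0xf3,0x3a,0x58}
#2 dst[0x15+2] := {0xf3,0x3a}
query mem[0x17]=0x58, mem[0x1d]=0xf3, mem[0x06]=0x83, mem[0x03]=0xf6, mem[0x15]=0xf3

MEM[0x17,0x1d,0x06,0x03,0x15] = 58 f3 83 f6 f3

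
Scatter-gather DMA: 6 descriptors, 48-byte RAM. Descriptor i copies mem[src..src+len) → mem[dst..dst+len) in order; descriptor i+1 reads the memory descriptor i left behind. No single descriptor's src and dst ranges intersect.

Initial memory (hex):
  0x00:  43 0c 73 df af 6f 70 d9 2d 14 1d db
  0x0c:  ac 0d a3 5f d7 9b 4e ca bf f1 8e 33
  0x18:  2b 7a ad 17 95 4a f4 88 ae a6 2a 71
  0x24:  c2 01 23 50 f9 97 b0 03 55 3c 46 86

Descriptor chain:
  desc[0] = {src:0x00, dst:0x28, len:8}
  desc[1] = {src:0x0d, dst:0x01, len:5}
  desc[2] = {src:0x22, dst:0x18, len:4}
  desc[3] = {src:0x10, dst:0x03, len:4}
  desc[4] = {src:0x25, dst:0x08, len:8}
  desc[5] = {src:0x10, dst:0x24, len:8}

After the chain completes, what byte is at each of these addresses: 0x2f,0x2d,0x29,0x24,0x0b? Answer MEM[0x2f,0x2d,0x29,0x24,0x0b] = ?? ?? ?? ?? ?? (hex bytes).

D0: mem[0x28..0x2f] <- [43 0c 73 df af 6f 70 d9]
D1: mem[0x01..0x05] <- [0d a3 5f d7 9b]
D2: mem[0x18..0x1b] <- [2a 71 c2 01]
D3: mem[0x03..0x06] <- [d7 9b 4e ca]
D4: mem[0x08..0x0f] <- [01 23 50 43 0c 73 df af]
D5: mem[0x24..0x2b] <- [d7 9b 4e ca bf f1 8e 33]
query mem[0x2f]=0xd9, mem[0x2d]=0x6f, mem[0x29]=0xf1, mem[0x24]=0xd7, mem[0x0b]=0x43

MEM[0x2f,0x2d,0x29,0x24,0x0b] = d9 6f f1 d7 43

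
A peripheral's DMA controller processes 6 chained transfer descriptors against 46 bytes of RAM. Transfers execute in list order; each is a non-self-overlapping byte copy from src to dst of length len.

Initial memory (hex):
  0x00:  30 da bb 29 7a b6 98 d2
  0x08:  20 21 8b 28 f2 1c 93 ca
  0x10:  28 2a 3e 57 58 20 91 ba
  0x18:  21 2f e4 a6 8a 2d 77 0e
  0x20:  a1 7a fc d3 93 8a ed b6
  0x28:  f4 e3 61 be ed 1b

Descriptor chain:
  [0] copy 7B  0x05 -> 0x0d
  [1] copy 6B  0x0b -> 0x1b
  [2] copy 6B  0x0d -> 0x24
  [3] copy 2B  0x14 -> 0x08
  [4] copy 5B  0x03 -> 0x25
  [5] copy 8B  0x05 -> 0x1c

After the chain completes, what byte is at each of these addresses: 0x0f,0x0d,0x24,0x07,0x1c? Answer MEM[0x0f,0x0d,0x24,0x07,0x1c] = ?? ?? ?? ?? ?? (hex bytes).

MEM[0x0f,0x0d,0x24,0x07,0x1c] = d2 b6 b6 d2 b6

#0 dst[0x0d+7] := {0xb6,0x98,0xd2,0x20,0x21,0x8b,0x28}
#1 dst[0x1b+6] := {0x28,0xf2,0xb6,0x98,0xd2,0x20}
#2 dst[0x24+6] := {0xb6,0x98,0xd2,0x20,0x21,0x8b}
#3 dst[0x08+2] := {0x58,0x20}
#4 dst[0x25+5] := {0x29,0x7a,0xb6,0x98,0xd2}
#5 dst[0x1c+8] := {0xb6,0x98,0xd2,0x58,0x20,0x8b,0x28,0xf2}
query mem[0x0f]=0xd2, mem[0x0d]=0xb6, mem[0x24]=0xb6, mem[0x07]=0xd2, mem[0x1c]=0xb6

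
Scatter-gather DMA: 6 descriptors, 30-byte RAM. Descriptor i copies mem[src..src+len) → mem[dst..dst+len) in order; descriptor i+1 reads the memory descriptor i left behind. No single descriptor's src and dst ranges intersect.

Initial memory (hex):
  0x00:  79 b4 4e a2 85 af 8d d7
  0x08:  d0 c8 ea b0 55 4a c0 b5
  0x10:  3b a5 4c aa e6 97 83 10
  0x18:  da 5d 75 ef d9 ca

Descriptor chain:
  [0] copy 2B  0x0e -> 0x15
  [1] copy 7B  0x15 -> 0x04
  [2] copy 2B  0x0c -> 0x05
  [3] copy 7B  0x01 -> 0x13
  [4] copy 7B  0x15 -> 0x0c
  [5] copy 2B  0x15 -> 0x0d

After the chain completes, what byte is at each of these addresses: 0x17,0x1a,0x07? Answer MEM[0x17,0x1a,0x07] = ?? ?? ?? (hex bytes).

MEM[0x17,0x1a,0x07] = 55 75 da

[0] 0x0e->0x15 len=2 : c0 b5
[1] 0x15->0x04 len=7 : c0 b5 10 da 5d 75 ef
[2] 0x0c->0x05 len=2 : 55 4a
[3] 0x01->0x13 len=7 : b4 4e a2 c0 55 4a da
[4] 0x15->0x0c len=7 : a2 c0 55 4a da 75 ef
[5] 0x15->0x0d len=2 : a2 c0
query mem[0x17]=0x55, mem[0x1a]=0x75, mem[0x07]=0xda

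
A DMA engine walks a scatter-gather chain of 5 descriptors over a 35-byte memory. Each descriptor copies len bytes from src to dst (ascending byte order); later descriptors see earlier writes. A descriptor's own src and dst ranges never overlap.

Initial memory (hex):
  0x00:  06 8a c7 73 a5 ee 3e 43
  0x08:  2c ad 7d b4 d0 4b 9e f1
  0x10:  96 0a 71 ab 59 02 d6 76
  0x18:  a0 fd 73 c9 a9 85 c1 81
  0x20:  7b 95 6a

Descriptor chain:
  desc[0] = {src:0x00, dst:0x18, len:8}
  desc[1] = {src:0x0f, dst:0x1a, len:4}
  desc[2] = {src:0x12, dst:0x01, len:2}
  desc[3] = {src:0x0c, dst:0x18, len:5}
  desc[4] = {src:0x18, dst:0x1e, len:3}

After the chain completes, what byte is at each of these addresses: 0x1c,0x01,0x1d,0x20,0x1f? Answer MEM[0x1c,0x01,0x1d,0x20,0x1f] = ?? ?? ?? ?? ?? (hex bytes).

MEM[0x1c,0x01,0x1d,0x20,0x1f] = 96 71 71 9e 4b

  after D0: wrote 8B at 0x18 = 068ac773a5ee3e43
  after D1: wrote 4B at 0x1a = f1960a71
  after D2: wrote 2B at 0x01 = 71ab
  after D3: wrote 5B at 0x18 = d04b9ef196
  after D4: wrote 3B at 0x1e = d04b9e
query mem[0x1c]=0x96, mem[0x01]=0x71, mem[0x1d]=0x71, mem[0x20]=0x9e, mem[0x1f]=0x4b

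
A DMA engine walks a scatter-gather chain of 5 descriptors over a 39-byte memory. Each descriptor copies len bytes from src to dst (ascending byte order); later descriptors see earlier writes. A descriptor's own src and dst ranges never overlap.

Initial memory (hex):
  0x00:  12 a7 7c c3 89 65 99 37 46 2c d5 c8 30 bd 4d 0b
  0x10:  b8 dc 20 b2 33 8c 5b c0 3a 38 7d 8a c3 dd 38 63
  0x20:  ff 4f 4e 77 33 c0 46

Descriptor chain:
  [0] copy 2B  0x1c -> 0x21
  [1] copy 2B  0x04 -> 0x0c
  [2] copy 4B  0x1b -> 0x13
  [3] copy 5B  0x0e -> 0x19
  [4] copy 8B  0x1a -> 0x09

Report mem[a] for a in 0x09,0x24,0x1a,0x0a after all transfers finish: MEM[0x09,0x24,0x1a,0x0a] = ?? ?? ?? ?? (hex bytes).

[0] 0x1c->0x21 len=2 : c3 dd
[1] 0x04->0x0c len=2 : 89 65
[2] 0x1b->0x13 len=4 : 8a c3 dd 38
[3] 0x0e->0x19 len=5 : 4d 0b b8 dc 20
[4] 0x1a->0x09 len=8 : 0b b8 dc 20 38 63 ff c3
query mem[0x09]=0x0b, mem[0x24]=0x33, mem[0x1a]=0x0b, mem[0x0a]=0xb8

MEM[0x09,0x24,0x1a,0x0a] = 0b 33 0b b8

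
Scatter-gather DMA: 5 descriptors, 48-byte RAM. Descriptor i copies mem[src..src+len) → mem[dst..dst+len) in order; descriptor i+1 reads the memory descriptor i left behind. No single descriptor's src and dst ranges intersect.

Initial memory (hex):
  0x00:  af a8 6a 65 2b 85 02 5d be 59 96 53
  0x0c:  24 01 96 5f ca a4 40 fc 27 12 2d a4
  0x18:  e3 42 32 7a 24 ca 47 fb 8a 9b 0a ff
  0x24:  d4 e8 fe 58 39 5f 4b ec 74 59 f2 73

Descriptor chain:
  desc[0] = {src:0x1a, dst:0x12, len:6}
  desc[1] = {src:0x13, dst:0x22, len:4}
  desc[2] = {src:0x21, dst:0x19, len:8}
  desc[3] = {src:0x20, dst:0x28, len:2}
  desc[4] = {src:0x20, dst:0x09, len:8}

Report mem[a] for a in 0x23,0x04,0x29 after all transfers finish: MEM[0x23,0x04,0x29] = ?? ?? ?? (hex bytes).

MEM[0x23,0x04,0x29] = 24 2b 9b

#0 dst[0x12+6] := {0x32,0x7a,0x24,0xca,0x47,0xfb}
#1 dst[0x22+4] := {0x7a,0x24,0xca,0x47}
#2 dst[0x19+8] := {0x9b,0x7a,0x24,0xca,0x47,0xfe,0x58,0x39}
#3 dst[0x28+2] := {0x39,0x9b}
#4 dst[0x09+8] := {0x39,0x9b,0x7a,0x24,0xca,0x47,0xfe,0x58}
query mem[0x23]=0x24, mem[0x04]=0x2b, mem[0x29]=0x9b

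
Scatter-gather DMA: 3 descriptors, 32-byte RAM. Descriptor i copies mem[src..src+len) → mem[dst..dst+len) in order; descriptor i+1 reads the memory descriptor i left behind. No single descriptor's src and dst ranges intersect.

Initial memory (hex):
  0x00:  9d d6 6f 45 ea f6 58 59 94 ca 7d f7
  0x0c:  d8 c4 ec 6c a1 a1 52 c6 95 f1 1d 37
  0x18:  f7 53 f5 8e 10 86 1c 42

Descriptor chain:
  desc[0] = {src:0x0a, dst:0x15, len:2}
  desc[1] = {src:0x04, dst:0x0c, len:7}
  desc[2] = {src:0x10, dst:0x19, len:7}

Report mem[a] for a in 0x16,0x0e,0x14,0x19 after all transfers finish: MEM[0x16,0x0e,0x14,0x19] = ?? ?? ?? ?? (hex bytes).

MEM[0x16,0x0e,0x14,0x19] = f7 58 95 94

[0] 0x0a->0x15 len=2 : 7d f7
[1] 0x04->0x0c len=7 : ea f6 58 59 94 ca 7d
[2] 0x10->0x19 len=7 : 94 ca 7d c6 95 7d f7
query mem[0x16]=0xf7, mem[0x0e]=0x58, mem[0x14]=0x95, mem[0x19]=0x94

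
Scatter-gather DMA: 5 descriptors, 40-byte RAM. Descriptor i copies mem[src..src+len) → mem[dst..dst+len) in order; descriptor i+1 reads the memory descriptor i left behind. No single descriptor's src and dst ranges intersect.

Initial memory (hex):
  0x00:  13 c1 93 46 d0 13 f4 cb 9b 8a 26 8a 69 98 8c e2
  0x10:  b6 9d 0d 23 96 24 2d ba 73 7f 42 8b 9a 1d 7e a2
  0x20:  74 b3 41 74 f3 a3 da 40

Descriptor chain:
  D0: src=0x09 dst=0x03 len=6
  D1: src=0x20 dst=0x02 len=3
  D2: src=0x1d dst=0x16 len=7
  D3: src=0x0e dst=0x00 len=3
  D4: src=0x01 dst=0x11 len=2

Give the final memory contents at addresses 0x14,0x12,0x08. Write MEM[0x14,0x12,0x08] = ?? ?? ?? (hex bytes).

D0: mem[0x03..0x08] <- [8a 26 8a 69 98 8c]
D1: mem[0x02..0x04] <- [74 b3 41]
D2: mem[0x16..0x1c] <- [1d 7e a2 74 b3 41 74]
D3: mem[0x00..0x02] <- [8c e2 b6]
D4: mem[0x11..0x12] <- [e2 b6]
query mem[0x14]=0x96, mem[0x12]=0xb6, mem[0x08]=0x8c

MEM[0x14,0x12,0x08] = 96 b6 8c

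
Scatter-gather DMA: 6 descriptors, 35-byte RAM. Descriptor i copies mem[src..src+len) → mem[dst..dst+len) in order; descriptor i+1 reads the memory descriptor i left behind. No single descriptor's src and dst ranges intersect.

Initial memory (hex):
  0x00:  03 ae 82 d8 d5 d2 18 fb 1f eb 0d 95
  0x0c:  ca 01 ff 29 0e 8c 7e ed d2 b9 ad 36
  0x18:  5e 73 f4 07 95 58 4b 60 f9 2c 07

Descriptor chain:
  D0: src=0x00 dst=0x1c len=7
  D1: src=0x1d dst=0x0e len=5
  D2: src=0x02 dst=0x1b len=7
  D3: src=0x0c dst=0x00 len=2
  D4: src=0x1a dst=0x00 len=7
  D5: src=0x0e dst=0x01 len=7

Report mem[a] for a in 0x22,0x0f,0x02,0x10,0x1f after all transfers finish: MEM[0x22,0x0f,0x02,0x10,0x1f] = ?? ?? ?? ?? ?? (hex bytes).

#0 dst[0x1c+7] := {0x03,0xae,0x82,0xd8,0xd5,0xd2,0x18}
#1 dst[0x0e+5] := {0xae,0x82,0xd8,0xd5,0xd2}
#2 dst[0x1b+7] := {0x82,0xd8,0xd5,0xd2,0x18,0xfb,0x1f}
#3 dst[0x00+2] := {0xca,0x01}
#4 dst[0x00+7] := {0xf4,0x82,0xd8,0xd5,0xd2,0x18,0xfb}
#5 dst[0x01+7] := {0xae,0x82,0xd8,0xd5,0xd2,0xed,0xd2}
query mem[0x22]=0x18, mem[0x0f]=0x82, mem[0x02]=0x82, mem[0x10]=0xd8, mem[0x1f]=0x18

MEM[0x22,0x0f,0x02,0x10,0x1f] = 18 82 82 d8 18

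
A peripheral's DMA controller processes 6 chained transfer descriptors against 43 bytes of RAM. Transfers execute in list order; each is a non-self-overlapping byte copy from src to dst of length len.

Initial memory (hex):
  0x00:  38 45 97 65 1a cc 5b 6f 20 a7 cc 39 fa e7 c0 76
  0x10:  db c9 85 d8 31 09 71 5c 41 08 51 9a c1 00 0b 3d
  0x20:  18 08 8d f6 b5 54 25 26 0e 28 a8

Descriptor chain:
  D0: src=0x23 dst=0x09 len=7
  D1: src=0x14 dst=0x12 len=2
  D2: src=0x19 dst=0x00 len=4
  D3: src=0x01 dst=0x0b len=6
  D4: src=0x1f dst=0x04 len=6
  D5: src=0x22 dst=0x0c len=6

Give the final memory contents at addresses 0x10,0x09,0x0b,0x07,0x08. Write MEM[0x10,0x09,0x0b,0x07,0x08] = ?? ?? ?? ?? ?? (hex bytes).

D0: mem[0x09..0x0f] <- [f6 b5 54 25 26 0e 28]
D1: mem[0x12..0x13] <- [31 09]
D2: mem[0x00..0x03] <- [08 51 9a c1]
D3: mem[0x0b..0x10] <- [51 9a c1 1a cc 5b]
D4: mem[0x04..0x09] <- [3d 18 08 8d f6 b5]
D5: mem[0x0c..0x11] <- [8d f6 b5 54 25 26]
query mem[0x10]=0x25, mem[0x09]=0xb5, mem[0x0b]=0x51, mem[0x07]=0x8d, mem[0x08]=0xf6

MEM[0x10,0x09,0x0b,0x07,0x08] = 25 b5 51 8d f6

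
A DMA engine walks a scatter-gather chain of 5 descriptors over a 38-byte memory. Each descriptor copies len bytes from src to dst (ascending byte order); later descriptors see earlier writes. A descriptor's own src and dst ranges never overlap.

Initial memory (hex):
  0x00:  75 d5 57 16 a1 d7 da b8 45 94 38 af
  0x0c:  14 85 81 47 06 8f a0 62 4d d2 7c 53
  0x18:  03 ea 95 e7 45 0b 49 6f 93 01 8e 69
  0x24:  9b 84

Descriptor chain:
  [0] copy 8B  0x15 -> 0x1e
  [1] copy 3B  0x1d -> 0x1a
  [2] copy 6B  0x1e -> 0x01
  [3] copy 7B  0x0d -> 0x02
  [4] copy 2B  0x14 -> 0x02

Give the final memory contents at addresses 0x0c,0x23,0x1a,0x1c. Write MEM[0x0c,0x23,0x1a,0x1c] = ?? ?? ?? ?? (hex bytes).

MEM[0x0c,0x23,0x1a,0x1c] = 14 95 0b 7c

[0] 0x15->0x1e len=8 : d2 7c 53 03 ea 95 e7 45
[1] 0x1d->0x1a len=3 : 0b d2 7c
[2] 0x1e->0x01 len=6 : d2 7c 53 03 ea 95
[3] 0x0d->0x02 len=7 : 85 81 47 06 8f a0 62
[4] 0x14->0x02 len=2 : 4d d2
query mem[0x0c]=0x14, mem[0x23]=0x95, mem[0x1a]=0x0b, mem[0x1c]=0x7c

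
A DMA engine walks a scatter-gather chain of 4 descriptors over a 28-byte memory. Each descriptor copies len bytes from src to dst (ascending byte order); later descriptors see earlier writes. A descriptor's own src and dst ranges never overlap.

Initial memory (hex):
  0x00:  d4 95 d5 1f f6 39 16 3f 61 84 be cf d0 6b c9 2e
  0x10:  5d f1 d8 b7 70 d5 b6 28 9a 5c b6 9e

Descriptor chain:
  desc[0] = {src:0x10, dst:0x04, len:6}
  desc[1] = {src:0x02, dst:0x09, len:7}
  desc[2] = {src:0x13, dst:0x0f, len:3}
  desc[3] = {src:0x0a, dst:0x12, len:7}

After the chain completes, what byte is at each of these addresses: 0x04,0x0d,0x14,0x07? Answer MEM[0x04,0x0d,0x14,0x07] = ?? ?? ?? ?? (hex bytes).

#0 dst[0x04+6] := {0x5d,0xf1,0xd8,0xb7,0x70,0xd5}
#1 dst[0x09+7] := {0xd5,0x1f,0x5d,0xf1,0xd8,0xb7,0x70}
#2 dst[0x0f+3] := {0xb7,0x70,0xd5}
#3 dst[0x12+7] := {0x1f,0x5d,0xf1,0xd8,0xb7,0xb7,0x70}
query mem[0x04]=0x5d, mem[0x0d]=0xd8, mem[0x14]=0xf1, mem[0x07]=0xb7

MEM[0x04,0x0d,0x14,0x07] = 5d d8 f1 b7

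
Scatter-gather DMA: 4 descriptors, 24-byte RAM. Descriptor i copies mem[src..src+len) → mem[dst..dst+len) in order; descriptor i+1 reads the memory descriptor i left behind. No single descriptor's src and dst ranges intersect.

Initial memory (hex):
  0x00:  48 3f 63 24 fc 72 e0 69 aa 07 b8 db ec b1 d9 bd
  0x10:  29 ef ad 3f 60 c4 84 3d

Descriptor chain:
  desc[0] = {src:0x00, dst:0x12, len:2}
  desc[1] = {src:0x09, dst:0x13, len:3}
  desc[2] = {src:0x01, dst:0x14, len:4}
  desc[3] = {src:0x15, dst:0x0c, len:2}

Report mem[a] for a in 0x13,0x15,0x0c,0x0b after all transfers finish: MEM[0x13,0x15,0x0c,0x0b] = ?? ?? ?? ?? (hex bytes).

#0 dst[0x12+2] := {0x48,0x3f}
#1 dst[0x13+3] := {0x07,0xb8,0xdb}
#2 dst[0x14+4] := {0x3f,0x63,0x24,0xfc}
#3 dst[0x0c+2] := {0x63,0x24}
query mem[0x13]=0x07, mem[0x15]=0x63, mem[0x0c]=0x63, mem[0x0b]=0xdb

MEM[0x13,0x15,0x0c,0x0b] = 07 63 63 db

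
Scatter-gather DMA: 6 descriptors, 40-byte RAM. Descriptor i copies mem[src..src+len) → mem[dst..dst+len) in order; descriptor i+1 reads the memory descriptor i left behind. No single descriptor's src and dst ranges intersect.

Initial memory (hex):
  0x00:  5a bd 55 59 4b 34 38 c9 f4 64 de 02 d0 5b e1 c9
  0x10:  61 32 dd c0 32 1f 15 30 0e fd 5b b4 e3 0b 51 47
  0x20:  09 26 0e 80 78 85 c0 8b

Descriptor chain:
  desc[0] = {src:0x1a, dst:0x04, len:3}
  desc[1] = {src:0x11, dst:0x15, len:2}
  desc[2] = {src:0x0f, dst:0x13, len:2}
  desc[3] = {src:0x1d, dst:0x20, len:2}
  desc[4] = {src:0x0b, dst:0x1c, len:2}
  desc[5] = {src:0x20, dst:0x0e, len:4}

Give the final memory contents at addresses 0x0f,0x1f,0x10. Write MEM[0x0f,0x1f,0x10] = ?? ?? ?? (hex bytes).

MEM[0x0f,0x1f,0x10] = 51 47 0e

[0] 0x1a->0x04 len=3 : 5b b4 e3
[1] 0x11->0x15 len=2 : 32 dd
[2] 0x0f->0x13 len=2 : c9 61
[3] 0x1d->0x20 len=2 : 0b 51
[4] 0x0b->0x1c len=2 : 02 d0
[5] 0x20->0x0e len=4 : 0b 51 0e 80
query mem[0x0f]=0x51, mem[0x1f]=0x47, mem[0x10]=0x0e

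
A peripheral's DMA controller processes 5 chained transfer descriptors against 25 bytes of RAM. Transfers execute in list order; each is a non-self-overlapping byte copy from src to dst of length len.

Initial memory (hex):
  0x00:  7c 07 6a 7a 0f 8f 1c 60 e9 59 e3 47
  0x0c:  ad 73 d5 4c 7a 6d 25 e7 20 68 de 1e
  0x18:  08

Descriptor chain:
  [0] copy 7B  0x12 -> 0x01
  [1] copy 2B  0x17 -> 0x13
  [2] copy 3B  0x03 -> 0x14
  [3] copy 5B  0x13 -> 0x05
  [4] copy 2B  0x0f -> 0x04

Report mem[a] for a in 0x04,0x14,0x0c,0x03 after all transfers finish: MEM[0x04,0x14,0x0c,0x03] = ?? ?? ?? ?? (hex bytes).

MEM[0x04,0x14,0x0c,0x03] = 4c 20 ad 20

D0: mem[0x01..0x07] <- [25 e7 20 68 de 1e 08]
D1: mem[0x13..0x14] <- [1e 08]
D2: mem[0x14..0x16] <- [20 68 de]
D3: mem[0x05..0x09] <- [1e 20 68 de 1e]
D4: mem[0x04..0x05] <- [4c 7a]
query mem[0x04]=0x4c, mem[0x14]=0x20, mem[0x0c]=0xad, mem[0x03]=0x20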